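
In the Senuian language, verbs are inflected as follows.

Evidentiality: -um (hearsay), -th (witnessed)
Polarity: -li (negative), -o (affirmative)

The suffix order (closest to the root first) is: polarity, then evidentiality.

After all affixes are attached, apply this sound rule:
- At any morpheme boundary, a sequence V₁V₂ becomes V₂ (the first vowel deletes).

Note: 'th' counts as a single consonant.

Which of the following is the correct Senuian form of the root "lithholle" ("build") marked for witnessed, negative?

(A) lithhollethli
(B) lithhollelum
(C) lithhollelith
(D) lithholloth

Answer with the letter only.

Attach polarity negative -li → lithholleli.
Attach evidentiality witnessed -th → lithhollelith.
Vowel deletion: no change.
So the correct form is lithhollelith, option (C).
(D) lithholloth is wrong: it uses affirmative instead of negative for polarity.
(A) lithhollethli is wrong: it has the affixes in the wrong order.
(B) lithhollelum is wrong: it uses hearsay instead of witnessed for evidentiality.

C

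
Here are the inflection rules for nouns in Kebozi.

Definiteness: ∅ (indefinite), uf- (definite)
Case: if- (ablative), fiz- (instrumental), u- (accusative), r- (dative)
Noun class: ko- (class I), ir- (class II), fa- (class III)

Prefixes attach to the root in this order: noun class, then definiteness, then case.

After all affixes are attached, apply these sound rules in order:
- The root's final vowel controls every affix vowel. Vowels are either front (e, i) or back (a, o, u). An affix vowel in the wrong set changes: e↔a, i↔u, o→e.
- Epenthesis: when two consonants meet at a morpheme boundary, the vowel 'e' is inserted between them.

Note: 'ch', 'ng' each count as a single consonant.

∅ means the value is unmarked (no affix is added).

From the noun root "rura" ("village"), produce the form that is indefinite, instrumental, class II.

fuzurerura

Attach noun class class II ir- → irrura.
definiteness = indefinite: zero marking, form stays irrura.
Attach case instrumental fiz- → fizirrura.
Apply vowel harmony: fizirrura → fuzurrura.
Apply epenthesis: fuzurrura → fuzurerura.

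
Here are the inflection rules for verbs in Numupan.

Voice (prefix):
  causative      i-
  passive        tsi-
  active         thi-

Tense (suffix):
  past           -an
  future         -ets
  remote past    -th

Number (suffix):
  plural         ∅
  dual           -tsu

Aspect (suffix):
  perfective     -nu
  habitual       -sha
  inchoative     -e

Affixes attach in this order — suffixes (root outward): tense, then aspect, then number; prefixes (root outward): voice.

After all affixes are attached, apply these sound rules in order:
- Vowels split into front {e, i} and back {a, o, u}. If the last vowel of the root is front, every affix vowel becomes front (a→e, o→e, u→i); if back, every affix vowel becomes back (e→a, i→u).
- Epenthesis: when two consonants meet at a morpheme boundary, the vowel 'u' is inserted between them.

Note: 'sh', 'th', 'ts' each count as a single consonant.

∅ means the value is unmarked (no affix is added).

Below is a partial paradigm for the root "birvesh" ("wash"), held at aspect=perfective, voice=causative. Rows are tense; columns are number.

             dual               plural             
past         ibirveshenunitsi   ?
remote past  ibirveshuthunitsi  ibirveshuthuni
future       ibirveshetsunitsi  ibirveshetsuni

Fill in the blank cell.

ibirveshenuni

Attach tense past -an → birveshan.
Attach aspect perfective -nu → birveshannu.
number = plural: zero marking, form stays birveshannu.
Attach voice causative i- → ibirveshannu.
Apply vowel harmony: ibirveshannu → ibirveshenni.
Apply epenthesis: ibirveshenni → ibirveshenuni.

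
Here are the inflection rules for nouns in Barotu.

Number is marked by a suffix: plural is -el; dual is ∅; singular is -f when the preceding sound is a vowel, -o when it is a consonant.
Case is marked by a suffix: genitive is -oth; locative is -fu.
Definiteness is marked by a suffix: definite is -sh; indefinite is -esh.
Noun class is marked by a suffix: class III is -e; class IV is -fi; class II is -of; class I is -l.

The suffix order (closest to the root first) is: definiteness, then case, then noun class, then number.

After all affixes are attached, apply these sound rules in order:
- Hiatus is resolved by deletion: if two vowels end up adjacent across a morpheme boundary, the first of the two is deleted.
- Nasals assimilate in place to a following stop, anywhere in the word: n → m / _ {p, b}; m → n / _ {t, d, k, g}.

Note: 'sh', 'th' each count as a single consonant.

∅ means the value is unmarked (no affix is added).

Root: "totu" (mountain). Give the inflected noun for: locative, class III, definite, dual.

totushfe

Attach definiteness definite -sh → totush.
Attach case locative -fu → totushfu.
Attach noun class class III -e → totushfue.
number = dual: zero marking, form stays totushfue.
Apply vowel deletion: totushfue → totushfe.
Nasal assimilation: no change.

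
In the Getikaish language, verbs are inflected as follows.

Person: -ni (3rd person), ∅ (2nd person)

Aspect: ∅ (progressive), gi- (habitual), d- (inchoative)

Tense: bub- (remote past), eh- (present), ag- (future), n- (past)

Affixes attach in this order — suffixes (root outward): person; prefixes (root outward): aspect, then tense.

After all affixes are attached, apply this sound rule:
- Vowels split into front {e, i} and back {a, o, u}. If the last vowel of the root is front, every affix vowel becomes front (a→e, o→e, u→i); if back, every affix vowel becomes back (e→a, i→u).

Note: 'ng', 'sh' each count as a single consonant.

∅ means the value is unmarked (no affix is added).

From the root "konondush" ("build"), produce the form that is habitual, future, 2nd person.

Attach aspect habitual gi- → gikonondush.
Attach tense future ag- → aggikonondush.
person = 2nd person: zero marking, form stays aggikonondush.
Apply vowel harmony: aggikonondush → aggukonondush.

aggukonondush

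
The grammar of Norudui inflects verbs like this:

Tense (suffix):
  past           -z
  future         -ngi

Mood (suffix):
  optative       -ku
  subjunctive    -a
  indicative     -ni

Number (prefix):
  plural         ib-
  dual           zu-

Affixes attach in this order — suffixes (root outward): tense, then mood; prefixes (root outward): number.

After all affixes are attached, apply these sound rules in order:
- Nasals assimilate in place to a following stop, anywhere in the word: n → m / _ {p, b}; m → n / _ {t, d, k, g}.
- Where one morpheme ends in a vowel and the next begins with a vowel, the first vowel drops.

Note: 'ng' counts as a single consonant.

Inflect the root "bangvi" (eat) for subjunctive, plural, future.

ibbangvinga

Attach number plural ib- → ibbangvi.
Attach tense future -ngi → ibbangvingi.
Attach mood subjunctive -a → ibbangvingia.
Nasal assimilation: no change.
Apply vowel deletion: ibbangvingia → ibbangvinga.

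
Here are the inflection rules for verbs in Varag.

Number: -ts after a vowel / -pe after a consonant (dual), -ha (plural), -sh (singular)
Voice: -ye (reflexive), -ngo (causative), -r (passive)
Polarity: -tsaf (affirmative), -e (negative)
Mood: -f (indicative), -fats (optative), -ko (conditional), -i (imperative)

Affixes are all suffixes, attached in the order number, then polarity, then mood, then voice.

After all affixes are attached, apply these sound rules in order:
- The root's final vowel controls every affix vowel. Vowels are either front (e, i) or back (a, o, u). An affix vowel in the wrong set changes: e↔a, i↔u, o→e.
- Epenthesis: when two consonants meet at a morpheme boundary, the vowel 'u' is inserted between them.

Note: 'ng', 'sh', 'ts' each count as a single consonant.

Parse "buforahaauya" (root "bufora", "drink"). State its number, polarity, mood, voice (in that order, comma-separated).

Segment: bufora-ha-e-i-ye.
number: -ha → plural.
polarity: -e → negative.
mood: -i → imperative.
voice: -ye → reflexive.

plural, negative, imperative, reflexive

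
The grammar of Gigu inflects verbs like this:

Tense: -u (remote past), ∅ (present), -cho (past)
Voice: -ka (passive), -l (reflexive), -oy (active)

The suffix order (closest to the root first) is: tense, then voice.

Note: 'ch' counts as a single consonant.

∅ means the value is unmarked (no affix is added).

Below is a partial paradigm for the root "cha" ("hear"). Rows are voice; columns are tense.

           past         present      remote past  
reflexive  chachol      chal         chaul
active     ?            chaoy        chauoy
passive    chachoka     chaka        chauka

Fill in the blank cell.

chachooy

Attach tense past -cho → chacho.
Attach voice active -oy → chachooy.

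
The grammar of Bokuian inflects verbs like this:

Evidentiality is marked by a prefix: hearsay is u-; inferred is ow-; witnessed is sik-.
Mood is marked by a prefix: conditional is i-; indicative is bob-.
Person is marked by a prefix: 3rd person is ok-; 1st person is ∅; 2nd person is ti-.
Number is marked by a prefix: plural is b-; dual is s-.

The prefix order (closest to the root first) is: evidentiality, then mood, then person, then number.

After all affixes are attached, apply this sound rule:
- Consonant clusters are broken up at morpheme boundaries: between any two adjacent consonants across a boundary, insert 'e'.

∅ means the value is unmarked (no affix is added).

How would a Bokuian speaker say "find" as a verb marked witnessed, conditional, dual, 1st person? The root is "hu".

sisikehu

Attach evidentiality witnessed sik- → sikhu.
Attach mood conditional i- → isikhu.
person = 1st person: zero marking, form stays isikhu.
Attach number dual s- → sisikhu.
Apply epenthesis: sisikhu → sisikehu.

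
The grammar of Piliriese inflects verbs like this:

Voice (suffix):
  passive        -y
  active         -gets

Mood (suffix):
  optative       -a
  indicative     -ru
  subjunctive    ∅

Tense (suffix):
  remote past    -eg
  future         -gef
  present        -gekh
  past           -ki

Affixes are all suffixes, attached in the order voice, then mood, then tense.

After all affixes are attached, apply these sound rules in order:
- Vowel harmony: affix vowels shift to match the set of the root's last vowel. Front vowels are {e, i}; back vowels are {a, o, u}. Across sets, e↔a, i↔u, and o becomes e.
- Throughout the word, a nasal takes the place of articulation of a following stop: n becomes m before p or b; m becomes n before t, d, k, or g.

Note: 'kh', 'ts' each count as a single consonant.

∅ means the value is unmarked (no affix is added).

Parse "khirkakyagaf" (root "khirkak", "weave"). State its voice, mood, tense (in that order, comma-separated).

Segment: khirkak-y-a-gef.
voice: -y → passive.
mood: -a → optative.
tense: -gef → future.

passive, optative, future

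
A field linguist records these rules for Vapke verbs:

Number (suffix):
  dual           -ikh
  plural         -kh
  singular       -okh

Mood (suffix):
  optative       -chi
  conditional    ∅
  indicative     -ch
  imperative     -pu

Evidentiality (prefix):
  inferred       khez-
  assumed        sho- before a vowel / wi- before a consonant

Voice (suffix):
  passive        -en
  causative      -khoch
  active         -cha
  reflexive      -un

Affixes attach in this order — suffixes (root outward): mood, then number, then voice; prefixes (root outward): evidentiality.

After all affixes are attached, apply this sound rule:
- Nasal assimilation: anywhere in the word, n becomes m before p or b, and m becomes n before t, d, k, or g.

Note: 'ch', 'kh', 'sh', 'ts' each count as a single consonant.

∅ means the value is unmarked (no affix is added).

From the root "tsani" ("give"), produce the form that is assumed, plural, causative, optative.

Attach mood optative -chi → tsanichi.
Attach evidentiality assumed wi- (before consonant 'ts') → witsanichi.
Attach number plural -kh → witsanichikh.
Attach voice causative -khoch → witsanichikhkhoch.
Nasal assimilation: no change.

witsanichikhkhoch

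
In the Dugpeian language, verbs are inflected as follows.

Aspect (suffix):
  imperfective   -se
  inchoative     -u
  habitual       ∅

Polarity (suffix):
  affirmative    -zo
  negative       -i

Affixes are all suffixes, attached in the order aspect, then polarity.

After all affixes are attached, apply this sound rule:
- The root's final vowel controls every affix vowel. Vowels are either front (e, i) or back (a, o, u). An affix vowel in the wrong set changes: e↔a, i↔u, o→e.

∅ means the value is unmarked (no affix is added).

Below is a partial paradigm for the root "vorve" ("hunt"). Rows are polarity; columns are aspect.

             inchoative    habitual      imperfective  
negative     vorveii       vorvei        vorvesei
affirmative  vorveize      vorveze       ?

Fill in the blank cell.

vorveseze

Attach aspect imperfective -se → vorvese.
Attach polarity affirmative -zo → vorvesezo.
Apply vowel harmony: vorvesezo → vorveseze.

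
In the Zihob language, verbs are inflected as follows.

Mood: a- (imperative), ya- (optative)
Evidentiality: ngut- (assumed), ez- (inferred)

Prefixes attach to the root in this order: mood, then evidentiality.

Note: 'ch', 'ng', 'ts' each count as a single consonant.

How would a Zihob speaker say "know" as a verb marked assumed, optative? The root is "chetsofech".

ngutyachetsofech

Attach mood optative ya- → yachetsofech.
Attach evidentiality assumed ngut- → ngutyachetsofech.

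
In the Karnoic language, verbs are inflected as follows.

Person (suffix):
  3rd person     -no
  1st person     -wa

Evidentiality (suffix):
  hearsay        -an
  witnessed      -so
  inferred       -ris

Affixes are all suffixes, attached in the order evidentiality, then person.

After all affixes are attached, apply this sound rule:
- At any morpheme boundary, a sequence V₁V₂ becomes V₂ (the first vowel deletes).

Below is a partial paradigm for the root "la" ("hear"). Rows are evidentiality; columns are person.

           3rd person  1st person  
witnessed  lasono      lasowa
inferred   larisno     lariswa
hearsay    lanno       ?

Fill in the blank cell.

lanwa

Attach evidentiality hearsay -an → laan.
Attach person 1st person -wa → laanwa.
Apply vowel deletion: laanwa → lanwa.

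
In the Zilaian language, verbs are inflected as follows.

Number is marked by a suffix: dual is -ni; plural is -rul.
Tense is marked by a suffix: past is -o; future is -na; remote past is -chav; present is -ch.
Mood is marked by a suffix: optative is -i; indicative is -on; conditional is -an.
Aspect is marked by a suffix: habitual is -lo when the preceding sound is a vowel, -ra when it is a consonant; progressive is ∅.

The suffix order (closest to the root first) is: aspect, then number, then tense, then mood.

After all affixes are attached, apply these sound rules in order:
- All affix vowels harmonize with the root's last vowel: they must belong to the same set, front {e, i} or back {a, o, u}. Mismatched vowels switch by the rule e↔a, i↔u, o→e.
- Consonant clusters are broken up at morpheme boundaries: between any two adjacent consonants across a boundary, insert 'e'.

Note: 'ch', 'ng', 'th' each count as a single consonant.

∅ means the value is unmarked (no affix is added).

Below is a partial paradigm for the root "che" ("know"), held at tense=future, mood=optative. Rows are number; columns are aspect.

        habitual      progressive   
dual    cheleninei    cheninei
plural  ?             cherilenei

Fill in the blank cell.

Attach aspect habitual -lo (after vowel 'e') → chelo.
Attach number plural -rul → chelorul.
Attach tense future -na → chelorulna.
Attach mood optative -i → chelorulnai.
Apply vowel harmony: chelorulnai → chelerilnei.
Apply epenthesis: chelerilnei → chelerilenei.

chelerilenei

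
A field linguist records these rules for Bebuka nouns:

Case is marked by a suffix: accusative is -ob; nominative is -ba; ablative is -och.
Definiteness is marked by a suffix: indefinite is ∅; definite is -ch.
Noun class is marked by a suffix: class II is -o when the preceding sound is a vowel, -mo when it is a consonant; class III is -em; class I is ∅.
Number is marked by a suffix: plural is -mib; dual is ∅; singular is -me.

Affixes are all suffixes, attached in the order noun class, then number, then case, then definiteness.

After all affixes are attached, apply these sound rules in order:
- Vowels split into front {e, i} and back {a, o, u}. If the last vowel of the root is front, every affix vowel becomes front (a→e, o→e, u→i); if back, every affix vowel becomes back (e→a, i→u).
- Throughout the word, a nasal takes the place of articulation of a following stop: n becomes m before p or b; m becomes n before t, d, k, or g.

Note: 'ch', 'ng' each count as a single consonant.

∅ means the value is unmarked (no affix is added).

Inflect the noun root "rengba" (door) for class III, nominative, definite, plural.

Attach noun class class III -em → rengbaem.
Attach number plural -mib → rengbaemmib.
Attach case nominative -ba → rengbaemmibba.
Attach definiteness definite -ch → rengbaemmibbach.
Apply vowel harmony: rengbaemmibbach → rengbaammubbach.
Nasal assimilation: no change.

rengbaammubbach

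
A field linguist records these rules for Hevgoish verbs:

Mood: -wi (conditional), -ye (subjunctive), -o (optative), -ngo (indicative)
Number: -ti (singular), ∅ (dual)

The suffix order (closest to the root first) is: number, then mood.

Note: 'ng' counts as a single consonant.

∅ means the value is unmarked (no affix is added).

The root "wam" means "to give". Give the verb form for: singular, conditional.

Attach number singular -ti → wamti.
Attach mood conditional -wi → wamtiwi.

wamtiwi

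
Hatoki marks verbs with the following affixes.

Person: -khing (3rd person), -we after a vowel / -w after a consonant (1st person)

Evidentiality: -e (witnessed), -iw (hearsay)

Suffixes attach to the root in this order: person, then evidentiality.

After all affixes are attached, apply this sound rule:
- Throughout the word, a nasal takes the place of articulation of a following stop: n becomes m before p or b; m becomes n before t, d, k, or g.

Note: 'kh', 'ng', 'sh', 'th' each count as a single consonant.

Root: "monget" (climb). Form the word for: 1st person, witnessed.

Attach person 1st person -w (after consonant 't') → mongetw.
Attach evidentiality witnessed -e → mongetwe.
Nasal assimilation: no change.

mongetwe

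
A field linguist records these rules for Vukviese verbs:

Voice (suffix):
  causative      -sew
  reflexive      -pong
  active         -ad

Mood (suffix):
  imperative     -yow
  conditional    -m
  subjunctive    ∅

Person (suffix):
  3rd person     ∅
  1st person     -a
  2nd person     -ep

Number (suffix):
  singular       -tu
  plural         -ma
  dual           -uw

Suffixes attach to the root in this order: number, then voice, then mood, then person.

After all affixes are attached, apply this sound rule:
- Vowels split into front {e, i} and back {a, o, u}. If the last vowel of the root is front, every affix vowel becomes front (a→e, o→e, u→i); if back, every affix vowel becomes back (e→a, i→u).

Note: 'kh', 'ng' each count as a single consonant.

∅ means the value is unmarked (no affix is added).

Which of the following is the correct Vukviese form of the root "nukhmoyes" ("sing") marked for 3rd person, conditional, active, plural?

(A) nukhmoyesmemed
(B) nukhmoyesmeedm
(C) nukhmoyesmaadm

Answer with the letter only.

B

Attach number plural -ma → nukhmoyesma.
Attach voice active -ad → nukhmoyesmaad.
Attach mood conditional -m → nukhmoyesmaadm.
person = 3rd person: zero marking, form stays nukhmoyesmaadm.
Apply vowel harmony: nukhmoyesmaadm → nukhmoyesmeedm.
So the correct form is nukhmoyesmeedm, option (B).
(C) nukhmoyesmaadm is wrong: it fails to apply the sound rule(s).
(A) nukhmoyesmemed is wrong: it has the affixes in the wrong order.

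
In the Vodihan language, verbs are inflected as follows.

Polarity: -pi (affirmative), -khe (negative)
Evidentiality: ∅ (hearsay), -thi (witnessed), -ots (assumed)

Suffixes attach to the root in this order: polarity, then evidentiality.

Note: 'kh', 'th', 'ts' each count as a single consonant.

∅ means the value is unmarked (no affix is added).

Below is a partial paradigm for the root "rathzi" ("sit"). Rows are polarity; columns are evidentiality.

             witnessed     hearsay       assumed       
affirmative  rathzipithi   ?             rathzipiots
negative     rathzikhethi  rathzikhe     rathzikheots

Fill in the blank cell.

Attach polarity affirmative -pi → rathzipi.
evidentiality = hearsay: zero marking, form stays rathzipi.

rathzipi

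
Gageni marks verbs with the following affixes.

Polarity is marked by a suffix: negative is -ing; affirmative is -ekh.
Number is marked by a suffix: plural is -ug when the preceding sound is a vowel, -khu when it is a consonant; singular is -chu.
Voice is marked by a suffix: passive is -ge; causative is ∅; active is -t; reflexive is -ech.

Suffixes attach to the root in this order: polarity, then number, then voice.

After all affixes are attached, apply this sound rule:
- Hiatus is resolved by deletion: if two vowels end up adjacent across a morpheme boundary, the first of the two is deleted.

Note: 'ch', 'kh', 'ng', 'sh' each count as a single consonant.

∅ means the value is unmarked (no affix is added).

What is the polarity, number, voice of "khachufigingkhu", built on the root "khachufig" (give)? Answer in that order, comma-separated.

negative, plural, causative

Segment: khachufig-ing-khu.
polarity: -ing → negative.
number: -ug/khu → plural.
voice: ∅ → causative.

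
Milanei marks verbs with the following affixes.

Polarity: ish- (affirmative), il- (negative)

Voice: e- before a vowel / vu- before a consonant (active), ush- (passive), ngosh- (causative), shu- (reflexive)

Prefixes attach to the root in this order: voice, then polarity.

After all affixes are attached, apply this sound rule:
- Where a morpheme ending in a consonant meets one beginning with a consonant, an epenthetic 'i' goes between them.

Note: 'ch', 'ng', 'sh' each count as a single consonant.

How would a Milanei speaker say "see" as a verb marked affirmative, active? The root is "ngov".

Attach voice active vu- (before consonant 'ng') → vungov.
Attach polarity affirmative ish- → ishvungov.
Apply epenthesis: ishvungov → ishivungov.

ishivungov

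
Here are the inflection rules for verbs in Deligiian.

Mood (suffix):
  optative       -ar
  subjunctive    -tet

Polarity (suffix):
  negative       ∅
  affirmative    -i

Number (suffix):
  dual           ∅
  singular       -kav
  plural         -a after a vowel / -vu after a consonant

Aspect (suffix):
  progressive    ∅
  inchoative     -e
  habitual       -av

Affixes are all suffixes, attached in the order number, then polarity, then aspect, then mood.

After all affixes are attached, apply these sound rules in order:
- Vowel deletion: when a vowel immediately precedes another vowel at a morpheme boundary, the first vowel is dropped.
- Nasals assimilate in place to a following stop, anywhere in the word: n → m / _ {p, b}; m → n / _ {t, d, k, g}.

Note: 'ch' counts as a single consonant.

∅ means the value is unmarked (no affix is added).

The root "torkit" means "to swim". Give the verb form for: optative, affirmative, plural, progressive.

Attach number plural -vu (after consonant 't') → torkitvu.
Attach polarity affirmative -i → torkitvui.
aspect = progressive: zero marking, form stays torkitvui.
Attach mood optative -ar → torkitvuiar.
Apply vowel deletion: torkitvuiar → torkitvar.
Nasal assimilation: no change.

torkitvar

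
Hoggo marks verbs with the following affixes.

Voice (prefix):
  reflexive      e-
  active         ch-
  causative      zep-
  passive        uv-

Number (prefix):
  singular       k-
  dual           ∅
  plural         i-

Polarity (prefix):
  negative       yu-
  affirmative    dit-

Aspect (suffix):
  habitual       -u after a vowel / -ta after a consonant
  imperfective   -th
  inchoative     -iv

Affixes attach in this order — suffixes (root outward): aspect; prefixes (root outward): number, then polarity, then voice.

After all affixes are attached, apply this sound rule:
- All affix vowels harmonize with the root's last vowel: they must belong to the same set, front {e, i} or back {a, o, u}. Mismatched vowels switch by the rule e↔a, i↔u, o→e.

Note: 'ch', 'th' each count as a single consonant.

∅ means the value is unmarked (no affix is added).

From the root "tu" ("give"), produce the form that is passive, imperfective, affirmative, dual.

uvduttuth

number = dual: zero marking, form stays tu.
Attach aspect imperfective -th → tuth.
Attach polarity affirmative dit- → dittuth.
Attach voice passive uv- → uvdittuth.
Apply vowel harmony: uvdittuth → uvduttuth.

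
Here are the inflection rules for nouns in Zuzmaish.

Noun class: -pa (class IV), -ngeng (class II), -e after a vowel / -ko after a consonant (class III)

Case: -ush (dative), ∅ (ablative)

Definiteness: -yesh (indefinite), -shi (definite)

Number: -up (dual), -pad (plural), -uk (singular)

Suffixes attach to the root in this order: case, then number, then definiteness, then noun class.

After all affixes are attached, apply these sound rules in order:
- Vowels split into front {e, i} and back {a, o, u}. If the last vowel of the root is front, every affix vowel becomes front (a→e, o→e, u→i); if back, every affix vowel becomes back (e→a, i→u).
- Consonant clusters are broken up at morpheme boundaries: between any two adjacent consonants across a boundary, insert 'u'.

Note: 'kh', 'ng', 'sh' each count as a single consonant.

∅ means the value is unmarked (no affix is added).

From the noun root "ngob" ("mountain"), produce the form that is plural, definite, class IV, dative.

ngobushupadushupa

Attach case dative -ush → ngobush.
Attach number plural -pad → ngobushpad.
Attach definiteness definite -shi → ngobushpadshi.
Attach noun class class IV -pa → ngobushpadshipa.
Apply vowel harmony: ngobushpadshipa → ngobushpadshupa.
Apply epenthesis: ngobushpadshupa → ngobushupadushupa.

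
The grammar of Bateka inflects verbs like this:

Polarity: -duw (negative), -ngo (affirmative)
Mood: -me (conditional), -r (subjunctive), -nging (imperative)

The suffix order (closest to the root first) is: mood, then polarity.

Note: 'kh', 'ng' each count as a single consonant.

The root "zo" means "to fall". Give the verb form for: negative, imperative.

zongingduw

Attach mood imperative -nging → zonging.
Attach polarity negative -duw → zongingduw.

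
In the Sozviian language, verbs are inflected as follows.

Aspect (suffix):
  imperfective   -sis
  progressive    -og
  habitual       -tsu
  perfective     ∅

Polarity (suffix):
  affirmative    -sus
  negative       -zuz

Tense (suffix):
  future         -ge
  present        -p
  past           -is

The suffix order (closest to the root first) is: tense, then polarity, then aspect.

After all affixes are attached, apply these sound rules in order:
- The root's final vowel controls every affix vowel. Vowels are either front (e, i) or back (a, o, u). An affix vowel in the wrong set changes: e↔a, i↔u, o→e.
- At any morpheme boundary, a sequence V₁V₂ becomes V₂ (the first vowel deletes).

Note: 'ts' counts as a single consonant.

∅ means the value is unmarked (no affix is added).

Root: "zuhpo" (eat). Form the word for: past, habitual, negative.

Attach tense past -is → zuhpois.
Attach polarity negative -zuz → zuhpoiszuz.
Attach aspect habitual -tsu → zuhpoiszuztsu.
Apply vowel harmony: zuhpoiszuztsu → zuhpouszuztsu.
Apply vowel deletion: zuhpouszuztsu → zuhpuszuztsu.

zuhpuszuztsu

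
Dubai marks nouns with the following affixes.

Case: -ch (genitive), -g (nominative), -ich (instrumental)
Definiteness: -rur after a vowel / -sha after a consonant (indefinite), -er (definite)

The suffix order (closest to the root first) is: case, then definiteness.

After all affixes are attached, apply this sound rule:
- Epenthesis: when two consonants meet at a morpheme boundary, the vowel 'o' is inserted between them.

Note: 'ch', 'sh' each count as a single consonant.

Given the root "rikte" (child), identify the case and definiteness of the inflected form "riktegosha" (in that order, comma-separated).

Segment: rikte-g-sha.
case: -g → nominative.
definiteness: -rur/sha → indefinite.

nominative, indefinite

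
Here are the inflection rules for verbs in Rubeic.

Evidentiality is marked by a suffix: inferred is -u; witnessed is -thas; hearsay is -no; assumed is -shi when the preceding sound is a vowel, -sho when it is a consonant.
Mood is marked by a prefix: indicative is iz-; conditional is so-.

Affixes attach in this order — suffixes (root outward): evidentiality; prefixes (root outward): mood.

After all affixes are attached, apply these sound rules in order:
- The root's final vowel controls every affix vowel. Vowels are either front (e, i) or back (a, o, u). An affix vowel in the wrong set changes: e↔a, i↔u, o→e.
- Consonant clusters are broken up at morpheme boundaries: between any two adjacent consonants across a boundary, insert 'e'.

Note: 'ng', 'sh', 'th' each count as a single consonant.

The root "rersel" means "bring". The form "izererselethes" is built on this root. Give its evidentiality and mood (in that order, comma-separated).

Segment: iz-rersel-thas.
evidentiality: -thas → witnessed.
mood: iz- → indicative.

witnessed, indicative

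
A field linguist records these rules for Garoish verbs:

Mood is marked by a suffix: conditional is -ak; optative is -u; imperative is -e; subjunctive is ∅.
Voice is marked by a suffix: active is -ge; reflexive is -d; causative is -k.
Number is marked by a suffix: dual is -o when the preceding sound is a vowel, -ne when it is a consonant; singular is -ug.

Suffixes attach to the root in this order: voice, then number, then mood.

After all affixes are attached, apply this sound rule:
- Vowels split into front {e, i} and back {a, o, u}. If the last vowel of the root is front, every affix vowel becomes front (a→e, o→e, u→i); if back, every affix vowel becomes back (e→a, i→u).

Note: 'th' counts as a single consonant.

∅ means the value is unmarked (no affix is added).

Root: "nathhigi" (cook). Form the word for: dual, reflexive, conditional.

Attach voice reflexive -d → nathhigid.
Attach number dual -ne (after consonant 'd') → nathhigidne.
Attach mood conditional -ak → nathhigidneak.
Apply vowel harmony: nathhigidneak → nathhigidneek.

nathhigidneek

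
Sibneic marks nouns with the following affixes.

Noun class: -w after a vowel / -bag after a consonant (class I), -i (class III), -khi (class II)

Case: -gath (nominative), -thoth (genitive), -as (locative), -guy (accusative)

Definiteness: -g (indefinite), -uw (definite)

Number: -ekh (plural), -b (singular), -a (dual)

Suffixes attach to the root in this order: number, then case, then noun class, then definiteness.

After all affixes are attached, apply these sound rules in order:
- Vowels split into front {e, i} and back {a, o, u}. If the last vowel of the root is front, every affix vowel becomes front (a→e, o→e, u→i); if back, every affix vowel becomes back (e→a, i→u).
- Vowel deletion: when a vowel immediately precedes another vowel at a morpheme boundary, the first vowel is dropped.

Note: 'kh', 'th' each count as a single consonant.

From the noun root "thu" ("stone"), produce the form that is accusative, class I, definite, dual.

Attach number dual -a → thua.
Attach case accusative -guy → thuaguy.
Attach noun class class I -bag (after consonant 'y') → thuaguybag.
Attach definiteness definite -uw → thuaguybaguw.
Vowel harmony: no change.
Apply vowel deletion: thuaguybaguw → thaguybaguw.

thaguybaguw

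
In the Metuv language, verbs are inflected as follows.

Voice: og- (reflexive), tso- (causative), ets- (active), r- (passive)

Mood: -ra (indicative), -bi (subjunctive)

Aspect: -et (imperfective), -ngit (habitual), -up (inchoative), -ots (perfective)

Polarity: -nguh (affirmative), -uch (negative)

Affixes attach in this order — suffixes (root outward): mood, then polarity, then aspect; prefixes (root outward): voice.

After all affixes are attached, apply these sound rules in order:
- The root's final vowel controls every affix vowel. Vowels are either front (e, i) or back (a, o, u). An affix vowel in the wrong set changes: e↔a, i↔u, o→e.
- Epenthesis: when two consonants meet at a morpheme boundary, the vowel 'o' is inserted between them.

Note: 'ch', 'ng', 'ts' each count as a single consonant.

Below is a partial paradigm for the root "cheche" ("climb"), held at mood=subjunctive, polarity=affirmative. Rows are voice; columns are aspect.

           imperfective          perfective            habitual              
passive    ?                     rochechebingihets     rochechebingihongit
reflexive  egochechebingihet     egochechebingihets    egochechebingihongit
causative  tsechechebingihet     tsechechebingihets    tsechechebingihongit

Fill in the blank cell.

rochechebingihet

Attach mood subjunctive -bi → chechebi.
Attach polarity affirmative -nguh → chechebinguh.
Attach voice passive r- → rchechebinguh.
Attach aspect imperfective -et → rchechebinguhet.
Apply vowel harmony: rchechebinguhet → rchechebingihet.
Apply epenthesis: rchechebingihet → rochechebingihet.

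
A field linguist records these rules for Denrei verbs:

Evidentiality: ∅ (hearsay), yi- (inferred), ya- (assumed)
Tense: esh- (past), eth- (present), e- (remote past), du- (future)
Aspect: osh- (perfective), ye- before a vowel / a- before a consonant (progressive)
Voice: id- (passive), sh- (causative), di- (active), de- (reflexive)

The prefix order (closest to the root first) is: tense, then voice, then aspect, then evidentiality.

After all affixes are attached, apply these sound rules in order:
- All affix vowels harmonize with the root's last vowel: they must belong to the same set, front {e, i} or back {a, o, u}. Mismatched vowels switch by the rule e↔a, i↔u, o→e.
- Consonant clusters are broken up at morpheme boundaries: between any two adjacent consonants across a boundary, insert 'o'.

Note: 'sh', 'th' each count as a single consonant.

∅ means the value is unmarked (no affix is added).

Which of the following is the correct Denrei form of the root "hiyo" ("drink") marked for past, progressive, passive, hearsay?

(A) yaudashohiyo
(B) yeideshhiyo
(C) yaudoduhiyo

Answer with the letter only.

A

Attach tense past esh- → eshhiyo.
Attach voice passive id- → ideshhiyo.
Attach aspect progressive ye- (before vowel 'i') → yeideshhiyo.
evidentiality = hearsay: zero marking, form stays yeideshhiyo.
Apply vowel harmony: yeideshhiyo → yaudashhiyo.
Apply epenthesis: yaudashhiyo → yaudashohiyo.
So the correct form is yaudashohiyo, option (A).
(B) yeideshhiyo is wrong: it fails to apply the sound rule(s).
(C) yaudoduhiyo is wrong: it uses future instead of past for tense.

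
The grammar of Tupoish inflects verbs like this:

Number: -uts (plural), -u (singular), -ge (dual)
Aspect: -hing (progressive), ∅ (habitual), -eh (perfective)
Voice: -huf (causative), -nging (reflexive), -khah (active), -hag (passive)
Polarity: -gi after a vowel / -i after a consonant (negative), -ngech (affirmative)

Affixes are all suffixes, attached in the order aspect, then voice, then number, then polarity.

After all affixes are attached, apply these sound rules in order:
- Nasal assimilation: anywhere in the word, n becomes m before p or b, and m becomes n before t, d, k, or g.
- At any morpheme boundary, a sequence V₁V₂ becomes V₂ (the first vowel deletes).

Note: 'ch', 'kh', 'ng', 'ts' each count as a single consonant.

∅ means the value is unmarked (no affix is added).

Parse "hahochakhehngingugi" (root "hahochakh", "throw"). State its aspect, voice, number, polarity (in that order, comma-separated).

perfective, reflexive, singular, negative

Segment: hahochakh-eh-nging-u-gi.
aspect: -eh → perfective.
voice: -nging → reflexive.
number: -u → singular.
polarity: -gi/i → negative.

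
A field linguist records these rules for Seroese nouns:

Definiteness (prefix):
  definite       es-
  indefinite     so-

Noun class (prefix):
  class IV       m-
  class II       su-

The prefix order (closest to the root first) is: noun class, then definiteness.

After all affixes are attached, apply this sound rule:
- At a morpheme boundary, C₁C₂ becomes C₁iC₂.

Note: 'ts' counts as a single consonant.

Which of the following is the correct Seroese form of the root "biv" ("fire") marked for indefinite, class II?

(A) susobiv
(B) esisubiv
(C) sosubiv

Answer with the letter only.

Attach noun class class II su- → subiv.
Attach definiteness indefinite so- → sosubiv.
Epenthesis: no change.
So the correct form is sosubiv, option (C).
(B) esisubiv is wrong: it uses definite instead of indefinite for definiteness.
(A) susobiv is wrong: it has the affixes in the wrong order.

C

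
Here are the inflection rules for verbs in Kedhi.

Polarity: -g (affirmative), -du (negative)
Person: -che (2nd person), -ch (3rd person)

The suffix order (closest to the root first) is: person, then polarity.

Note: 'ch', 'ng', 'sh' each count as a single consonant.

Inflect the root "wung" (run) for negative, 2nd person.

Attach person 2nd person -che → wungche.
Attach polarity negative -du → wungchedu.

wungchedu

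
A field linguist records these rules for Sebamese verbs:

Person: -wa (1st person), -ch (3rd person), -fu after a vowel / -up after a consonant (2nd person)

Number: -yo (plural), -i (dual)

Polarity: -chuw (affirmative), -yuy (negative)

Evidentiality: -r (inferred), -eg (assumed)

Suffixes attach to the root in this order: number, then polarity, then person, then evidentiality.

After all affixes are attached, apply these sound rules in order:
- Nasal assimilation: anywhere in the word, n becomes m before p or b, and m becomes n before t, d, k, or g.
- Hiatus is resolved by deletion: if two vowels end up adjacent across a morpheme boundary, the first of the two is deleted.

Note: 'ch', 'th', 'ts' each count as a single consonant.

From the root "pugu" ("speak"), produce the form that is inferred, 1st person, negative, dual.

Attach number dual -i → pugui.
Attach polarity negative -yuy → puguiyuy.
Attach person 1st person -wa → puguiyuywa.
Attach evidentiality inferred -r → puguiyuywar.
Nasal assimilation: no change.
Apply vowel deletion: puguiyuywar → pugiyuywar.

pugiyuywar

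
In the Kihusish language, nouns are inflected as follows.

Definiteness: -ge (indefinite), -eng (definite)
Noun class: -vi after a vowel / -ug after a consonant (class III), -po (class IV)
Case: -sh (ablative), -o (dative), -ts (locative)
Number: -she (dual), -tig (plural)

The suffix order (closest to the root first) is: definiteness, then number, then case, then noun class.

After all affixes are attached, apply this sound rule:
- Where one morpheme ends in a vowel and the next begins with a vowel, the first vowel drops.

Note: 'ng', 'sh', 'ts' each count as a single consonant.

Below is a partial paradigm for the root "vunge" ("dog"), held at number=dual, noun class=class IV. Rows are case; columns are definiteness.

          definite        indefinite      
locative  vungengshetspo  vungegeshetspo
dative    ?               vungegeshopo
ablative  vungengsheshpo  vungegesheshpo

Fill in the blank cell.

vungengshopo

Attach definiteness definite -eng → vungeeng.
Attach number dual -she → vungeengshe.
Attach case dative -o → vungeengsheo.
Attach noun class class IV -po → vungeengsheopo.
Apply vowel deletion: vungeengsheopo → vungengshopo.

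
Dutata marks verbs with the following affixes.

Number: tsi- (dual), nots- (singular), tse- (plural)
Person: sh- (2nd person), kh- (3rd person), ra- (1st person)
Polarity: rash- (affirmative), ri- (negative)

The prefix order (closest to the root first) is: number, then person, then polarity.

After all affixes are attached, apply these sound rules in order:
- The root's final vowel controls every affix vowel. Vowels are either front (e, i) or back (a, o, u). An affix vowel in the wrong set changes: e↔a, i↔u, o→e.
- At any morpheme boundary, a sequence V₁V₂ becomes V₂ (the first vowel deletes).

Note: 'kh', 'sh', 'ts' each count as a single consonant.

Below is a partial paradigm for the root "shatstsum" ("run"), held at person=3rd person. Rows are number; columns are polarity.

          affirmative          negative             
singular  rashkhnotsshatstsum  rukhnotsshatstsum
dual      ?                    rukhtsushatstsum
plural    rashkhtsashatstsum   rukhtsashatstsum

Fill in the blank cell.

Attach number dual tsi- → tsishatstsum.
Attach person 3rd person kh- → khtsishatstsum.
Attach polarity affirmative rash- → rashkhtsishatstsum.
Apply vowel harmony: rashkhtsishatstsum → rashkhtsushatstsum.
Vowel deletion: no change.

rashkhtsushatstsum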